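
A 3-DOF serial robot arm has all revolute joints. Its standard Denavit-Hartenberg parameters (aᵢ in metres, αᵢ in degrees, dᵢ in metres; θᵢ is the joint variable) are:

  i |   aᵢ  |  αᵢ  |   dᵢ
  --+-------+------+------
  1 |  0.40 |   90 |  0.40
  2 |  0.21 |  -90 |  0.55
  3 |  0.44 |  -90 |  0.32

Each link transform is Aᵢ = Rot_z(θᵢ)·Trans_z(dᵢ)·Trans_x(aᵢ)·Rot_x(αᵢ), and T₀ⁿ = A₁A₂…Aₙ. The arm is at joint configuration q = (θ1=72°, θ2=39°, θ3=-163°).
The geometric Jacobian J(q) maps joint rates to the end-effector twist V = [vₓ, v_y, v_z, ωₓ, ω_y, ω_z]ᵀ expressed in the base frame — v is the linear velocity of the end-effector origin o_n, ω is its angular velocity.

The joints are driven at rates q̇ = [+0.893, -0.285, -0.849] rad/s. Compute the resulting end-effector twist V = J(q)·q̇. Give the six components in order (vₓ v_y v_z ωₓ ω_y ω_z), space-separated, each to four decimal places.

-0.1981 0.6471 0.0353 -0.1059 0.5962 0.2332

o_n = [0.6562, -0.1766, 0.5160]
J₁: ẑ×o_n = [0.1766, 0.6562, -0.0000], ω = ẑ
J2: z=[0.9511, -0.3090, 0.0000] o=[0.1236, 0.3804, 0.4000] → [-0.0359, -0.1104, -0.3652, 0.9511, -0.3090, 0.0000]
J3: z=[-0.1945, -0.5985, 0.7771] o=[0.6971, 0.3657, 0.5322] → [0.4311, -0.0349, 0.0810, -0.1945, -0.5985, 0.7771]
V = J·q̇ = [-0.1981, 0.6471, 0.0353, -0.1059, 0.5962, 0.2332]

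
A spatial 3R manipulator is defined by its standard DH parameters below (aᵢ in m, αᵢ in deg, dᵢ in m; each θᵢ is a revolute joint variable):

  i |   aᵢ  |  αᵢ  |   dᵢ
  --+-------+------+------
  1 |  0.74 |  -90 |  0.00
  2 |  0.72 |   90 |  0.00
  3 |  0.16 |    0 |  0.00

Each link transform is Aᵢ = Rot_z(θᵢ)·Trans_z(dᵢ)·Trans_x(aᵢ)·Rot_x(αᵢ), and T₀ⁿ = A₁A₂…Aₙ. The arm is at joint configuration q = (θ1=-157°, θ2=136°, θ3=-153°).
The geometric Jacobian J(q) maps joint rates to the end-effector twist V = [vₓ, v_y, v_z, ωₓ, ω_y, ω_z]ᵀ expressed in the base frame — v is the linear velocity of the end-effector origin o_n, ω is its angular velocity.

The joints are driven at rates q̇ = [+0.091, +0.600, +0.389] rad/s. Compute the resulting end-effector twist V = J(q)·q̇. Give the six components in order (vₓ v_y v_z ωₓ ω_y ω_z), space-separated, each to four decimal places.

0.2240 0.1233 0.2296 -0.0143 -0.6579 -0.1888

o_n = [-0.3272, -0.0600, -0.4011]
J₁: ẑ×o_n = [0.0600, -0.3272, 0.0000], ω = ẑ
J2: z=[0.3907, -0.9205, 0.0000] o=[-0.6812, -0.2891, 0.0000] → [0.3692, 0.1567, 0.4154, 0.3907, -0.9205, 0.0000]
J3: z=[-0.6394, -0.2714, -0.7193] o=[-0.2044, -0.0868, -0.5002] → [-0.0076, 0.1516, -0.0505, -0.6394, -0.2714, -0.7193]
V = J·q̇ = [0.2240, 0.1233, 0.2296, -0.0143, -0.6579, -0.1888]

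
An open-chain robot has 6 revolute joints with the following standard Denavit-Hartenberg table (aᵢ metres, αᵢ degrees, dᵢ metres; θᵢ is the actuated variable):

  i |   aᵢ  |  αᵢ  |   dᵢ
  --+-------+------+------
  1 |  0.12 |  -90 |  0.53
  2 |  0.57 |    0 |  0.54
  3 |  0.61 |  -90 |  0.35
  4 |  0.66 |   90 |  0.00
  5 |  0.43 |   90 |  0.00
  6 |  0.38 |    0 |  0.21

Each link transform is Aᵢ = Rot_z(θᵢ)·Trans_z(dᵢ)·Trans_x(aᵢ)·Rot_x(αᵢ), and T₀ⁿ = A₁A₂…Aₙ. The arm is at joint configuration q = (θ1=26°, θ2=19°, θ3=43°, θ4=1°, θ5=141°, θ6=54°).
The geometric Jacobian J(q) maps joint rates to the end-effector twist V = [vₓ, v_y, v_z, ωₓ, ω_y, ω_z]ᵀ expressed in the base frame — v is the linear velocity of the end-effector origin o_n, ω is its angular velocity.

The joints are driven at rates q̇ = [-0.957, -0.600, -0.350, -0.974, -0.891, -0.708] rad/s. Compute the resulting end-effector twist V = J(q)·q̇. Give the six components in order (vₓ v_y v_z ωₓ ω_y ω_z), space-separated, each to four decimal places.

o_n = [-0.0066, 1.3234, -0.7196]
J₁: ẑ×o_n = [-1.3234, -0.0066, 0.0000], ω = ẑ
J2: z=[-0.4384, 0.8988, 0.0000] o=[0.1079, 0.0526, 0.5300] → [-1.1232, -0.5478, -0.4542, -0.4384, 0.8988, 0.0000]
J3: z=[-0.4384, 0.8988, 0.0000] o=[0.3555, 0.7742, 0.3444] → [-0.9564, -0.4665, 0.0847, -0.4384, 0.8988, 0.0000]
J4: z=[-0.7936, -0.3871, -0.4695] o=[0.4595, 1.2143, -0.1942] → [0.2546, -0.1982, -0.2670, -0.7936, -0.3871, -0.4695]
J5: z=[-0.4309, 0.9022, -0.0154] o=[0.7430, 1.3398, -0.7768] → [0.0514, 0.0362, 0.6834, -0.4309, 0.9022, -0.0154]
J6: z=[-0.3464, -0.1812, -0.9204] o=[0.3847, 1.1715, -0.6089] → [0.1599, 0.3218, -0.1235, -0.3464, -0.1812, -0.9204]
V = J·q̇ = [1.8682, 0.4312, -0.0185, 1.8186, -1.1525, 0.1657]

1.8682 0.4312 -0.0185 1.8186 -1.1525 0.1657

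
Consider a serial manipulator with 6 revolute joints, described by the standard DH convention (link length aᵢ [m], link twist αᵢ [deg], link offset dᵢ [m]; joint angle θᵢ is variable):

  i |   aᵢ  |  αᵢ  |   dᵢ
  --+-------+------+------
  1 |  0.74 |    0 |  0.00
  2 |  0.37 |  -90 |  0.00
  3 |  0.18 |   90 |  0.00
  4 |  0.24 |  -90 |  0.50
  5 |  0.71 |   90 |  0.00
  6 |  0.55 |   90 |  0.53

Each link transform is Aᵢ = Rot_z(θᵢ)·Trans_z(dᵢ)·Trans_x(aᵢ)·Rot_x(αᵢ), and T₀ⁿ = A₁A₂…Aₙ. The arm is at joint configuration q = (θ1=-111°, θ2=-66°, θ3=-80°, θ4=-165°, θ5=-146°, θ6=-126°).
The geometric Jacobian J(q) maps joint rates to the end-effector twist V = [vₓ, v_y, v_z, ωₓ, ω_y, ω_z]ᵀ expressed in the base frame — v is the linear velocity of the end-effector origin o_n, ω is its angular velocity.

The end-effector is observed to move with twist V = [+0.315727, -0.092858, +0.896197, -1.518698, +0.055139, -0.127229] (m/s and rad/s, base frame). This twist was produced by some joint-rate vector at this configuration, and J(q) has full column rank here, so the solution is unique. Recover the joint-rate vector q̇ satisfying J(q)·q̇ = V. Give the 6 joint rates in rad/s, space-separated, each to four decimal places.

0.4240 -0.7470 0.2610 -0.9560 0.5000 0.6040

o_n = [-0.4092, -1.2265, 0.4705]
J₁: ẑ×o_n = [1.2265, -0.4092, 0.0000], ω = ẑ
J2: z=[0.0000, 0.0000, 1.0000] o=[-0.2652, -0.6908, 0.0000] → [0.5356, -0.1440, 0.0000, 0.0000, 0.0000, 1.0000]
J3: z=[0.0523, -0.9986, 0.0000] o=[-0.6347, -0.7102, 0.0000] → [-0.4699, -0.0246, 0.1982, 0.0523, -0.9986, 0.0000]
J4: z=[0.9835, 0.0515, 0.1736] o=[-0.6659, -0.7118, 0.1773] → [0.1045, -0.2438, -0.5194, 0.9835, 0.0515, 0.1736]
J5: z=[-0.0954, 0.9622, 0.2549] o=[-0.1372, -0.6219, 0.0358] → [0.5724, -0.0278, 0.3194, -0.0954, 0.9622, 0.2549]
J6: z=[-0.9014, -0.1922, 0.3880] o=[0.1626, -0.7588, 0.6647] → [0.2188, -0.3968, 0.3117, -0.9014, -0.1922, 0.3880]
q̇ = J⁺·V = [0.4240, -0.7470, 0.2610, -0.9560, 0.5000, 0.6040]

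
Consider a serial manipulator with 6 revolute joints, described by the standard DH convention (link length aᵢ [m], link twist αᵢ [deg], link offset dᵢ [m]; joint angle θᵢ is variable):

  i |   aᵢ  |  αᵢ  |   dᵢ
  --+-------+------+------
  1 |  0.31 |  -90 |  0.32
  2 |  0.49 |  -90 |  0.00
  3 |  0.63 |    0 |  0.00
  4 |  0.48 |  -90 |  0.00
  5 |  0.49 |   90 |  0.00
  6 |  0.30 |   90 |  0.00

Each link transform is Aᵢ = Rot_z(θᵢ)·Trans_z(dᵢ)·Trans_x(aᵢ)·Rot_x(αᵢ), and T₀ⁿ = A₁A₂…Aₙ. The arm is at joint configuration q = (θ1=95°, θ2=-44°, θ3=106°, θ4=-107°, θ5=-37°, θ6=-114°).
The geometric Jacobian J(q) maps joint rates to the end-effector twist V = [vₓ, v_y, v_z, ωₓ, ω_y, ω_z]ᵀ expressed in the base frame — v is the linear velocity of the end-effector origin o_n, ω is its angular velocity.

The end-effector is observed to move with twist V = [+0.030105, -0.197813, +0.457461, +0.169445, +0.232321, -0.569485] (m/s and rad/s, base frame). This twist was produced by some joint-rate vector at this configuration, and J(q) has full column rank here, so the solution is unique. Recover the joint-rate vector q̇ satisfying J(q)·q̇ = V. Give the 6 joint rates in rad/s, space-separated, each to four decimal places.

o_n = [0.2084, 1.2675, 0.9146]
J₁: ẑ×o_n = [-1.2675, 0.2084, 0.0000], ω = ẑ
J2: z=[-0.9962, -0.0872, 0.0000] o=[-0.0270, 0.3088, 0.3200] → [-0.0518, 0.5924, -0.9346, -0.9962, -0.0872, 0.0000]
J3: z=[-0.0605, 0.6920, -0.7193] o=[-0.0577, 0.6600, 0.6604] → [0.6130, -0.1760, -0.2209, -0.0605, 0.6920, -0.7193]
J4: z=[-0.0605, 0.6920, -0.7193] o=[0.5564, 0.5883, 0.5398] → [0.7480, 0.2731, 0.1997, -0.0605, 0.6920, -0.7193]
J5: z=[0.9949, 0.0996, 0.0121] o=[0.5180, 0.9315, 0.8731] → [0.0001, -0.0450, 0.3652, 0.9949, 0.0996, 0.0121]
J6: z=[-0.0002, 0.1224, -0.9925] o=[0.4688, 1.4153, 0.9328] → [-0.1489, 0.2585, 0.0319, -0.0002, 0.1224, -0.9925]
q̇ = J⁺·V = [0.0770, -0.6430, 0.0910, 0.1460, -0.4590, 0.4740]

0.0770 -0.6430 0.0910 0.1460 -0.4590 0.4740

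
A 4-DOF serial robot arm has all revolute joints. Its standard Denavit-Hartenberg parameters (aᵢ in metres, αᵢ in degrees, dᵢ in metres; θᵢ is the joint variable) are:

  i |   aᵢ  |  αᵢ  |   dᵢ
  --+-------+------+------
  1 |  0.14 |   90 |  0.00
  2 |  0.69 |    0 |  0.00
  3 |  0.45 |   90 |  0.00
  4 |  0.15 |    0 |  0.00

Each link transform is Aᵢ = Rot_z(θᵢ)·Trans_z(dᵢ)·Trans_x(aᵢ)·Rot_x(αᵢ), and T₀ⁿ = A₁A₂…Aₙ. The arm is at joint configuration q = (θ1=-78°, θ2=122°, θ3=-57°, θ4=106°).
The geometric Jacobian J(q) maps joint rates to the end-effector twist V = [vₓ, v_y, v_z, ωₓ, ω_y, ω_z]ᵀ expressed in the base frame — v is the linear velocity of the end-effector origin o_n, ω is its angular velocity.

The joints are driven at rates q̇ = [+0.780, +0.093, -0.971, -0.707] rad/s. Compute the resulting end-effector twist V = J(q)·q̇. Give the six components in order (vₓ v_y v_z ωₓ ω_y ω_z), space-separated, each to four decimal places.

o_n = [-0.1520, 0.0218, 0.9555]
J₁: ẑ×o_n = [-0.0218, -0.1520, 0.0000], ω = ẑ
J2: z=[-0.9781, -0.2079, 0.0000] o=[0.0291, -0.1369, 0.0000] → [-0.1987, 0.9346, -0.1929, -0.9781, -0.2079, 0.0000]
J3: z=[-0.9781, -0.2079, 0.0000] o=[-0.0469, 0.2207, 0.5852] → [-0.0770, 0.3623, 0.1727, -0.9781, -0.2079, 0.0000]
J4: z=[0.1884, -0.8865, -0.4226] o=[-0.0074, 0.0347, 0.9930] → [0.0278, 0.0682, -0.1307, 0.1884, -0.8865, -0.4226]
V = J·q̇ = [0.0197, -0.4317, -0.0932, 0.7256, 0.8093, 1.0788]

0.0197 -0.4317 -0.0932 0.7256 0.8093 1.0788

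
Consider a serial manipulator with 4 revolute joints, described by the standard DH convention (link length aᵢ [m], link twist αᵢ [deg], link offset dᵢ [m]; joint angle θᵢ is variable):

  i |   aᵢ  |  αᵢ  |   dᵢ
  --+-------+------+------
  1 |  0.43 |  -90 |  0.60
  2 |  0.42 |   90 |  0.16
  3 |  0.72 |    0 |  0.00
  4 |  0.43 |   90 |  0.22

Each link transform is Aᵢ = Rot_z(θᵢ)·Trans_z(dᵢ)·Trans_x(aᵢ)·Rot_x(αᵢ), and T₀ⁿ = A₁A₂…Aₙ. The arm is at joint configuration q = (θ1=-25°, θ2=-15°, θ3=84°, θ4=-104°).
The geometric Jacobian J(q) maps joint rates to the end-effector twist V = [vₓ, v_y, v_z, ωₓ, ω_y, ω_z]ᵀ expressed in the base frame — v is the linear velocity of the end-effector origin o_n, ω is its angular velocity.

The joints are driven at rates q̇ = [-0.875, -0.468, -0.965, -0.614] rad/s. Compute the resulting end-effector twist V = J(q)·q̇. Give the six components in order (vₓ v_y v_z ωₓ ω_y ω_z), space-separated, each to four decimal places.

o_n = [1.4335, 0.1359, 1.0453]
J₁: ẑ×o_n = [-0.1359, 1.4335, 0.0000], ω = ẑ
J2: z=[0.4226, 0.9063, 0.0000] o=[0.3897, -0.1817, 0.6000] → [0.4035, -0.1882, -0.8117, 0.4226, 0.9063, 0.0000]
J3: z=[-0.2346, 0.1094, 0.9659] o=[0.8250, -0.2082, 0.7087] → [-0.2955, 0.6667, -0.1473, -0.2346, 0.1094, 0.9659]
J4: z=[-0.2346, 0.1094, 0.9659] o=[1.1935, 0.4101, 0.7282] → [0.2995, 0.3062, 0.0381, -0.2346, 0.1094, 0.9659]
V = J·q̇ = [0.0313, -1.9976, 0.4986, 0.1726, -0.5969, -2.4002]

0.0313 -1.9976 0.4986 0.1726 -0.5969 -2.4002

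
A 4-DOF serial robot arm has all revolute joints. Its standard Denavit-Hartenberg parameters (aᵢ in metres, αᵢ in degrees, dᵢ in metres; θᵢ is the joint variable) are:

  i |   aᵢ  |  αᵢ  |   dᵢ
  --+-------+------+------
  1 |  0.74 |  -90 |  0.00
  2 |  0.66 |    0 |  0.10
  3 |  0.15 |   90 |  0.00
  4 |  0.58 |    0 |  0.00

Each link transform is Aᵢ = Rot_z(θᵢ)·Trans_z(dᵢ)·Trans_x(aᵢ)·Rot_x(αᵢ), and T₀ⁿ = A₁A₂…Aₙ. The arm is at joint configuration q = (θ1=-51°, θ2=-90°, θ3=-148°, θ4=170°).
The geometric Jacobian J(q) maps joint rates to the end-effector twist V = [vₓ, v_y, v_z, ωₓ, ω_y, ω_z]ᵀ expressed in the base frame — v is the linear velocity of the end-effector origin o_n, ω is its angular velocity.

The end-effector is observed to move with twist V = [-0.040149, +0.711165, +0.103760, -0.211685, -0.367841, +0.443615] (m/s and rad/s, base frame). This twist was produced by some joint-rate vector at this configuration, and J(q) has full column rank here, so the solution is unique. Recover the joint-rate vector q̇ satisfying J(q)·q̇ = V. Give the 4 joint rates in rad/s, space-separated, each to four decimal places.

0.5390 -0.5120 0.1160 0.1800

o_n = [0.7621, -0.6222, 1.0172]
J₁: ẑ×o_n = [0.6222, 0.7621, -0.0000], ω = ẑ
J2: z=[0.7771, 0.6293, 0.0000] o=[0.4657, -0.5751, 0.0000] → [0.6401, -0.7905, -0.2232, 0.7771, 0.6293, 0.0000]
J3: z=[0.7771, 0.6293, 0.0000] o=[0.5434, -0.5122, 0.6600] → [0.2248, -0.2776, -0.2232, 0.7771, 0.6293, 0.0000]
J4: z=[0.5337, -0.6591, -0.5299] o=[0.4934, -0.4504, 0.5328] → [-0.4103, -0.4009, 0.0854, 0.5337, -0.6591, -0.5299]
q̇ = J⁺·V = [0.5390, -0.5120, 0.1160, 0.1800]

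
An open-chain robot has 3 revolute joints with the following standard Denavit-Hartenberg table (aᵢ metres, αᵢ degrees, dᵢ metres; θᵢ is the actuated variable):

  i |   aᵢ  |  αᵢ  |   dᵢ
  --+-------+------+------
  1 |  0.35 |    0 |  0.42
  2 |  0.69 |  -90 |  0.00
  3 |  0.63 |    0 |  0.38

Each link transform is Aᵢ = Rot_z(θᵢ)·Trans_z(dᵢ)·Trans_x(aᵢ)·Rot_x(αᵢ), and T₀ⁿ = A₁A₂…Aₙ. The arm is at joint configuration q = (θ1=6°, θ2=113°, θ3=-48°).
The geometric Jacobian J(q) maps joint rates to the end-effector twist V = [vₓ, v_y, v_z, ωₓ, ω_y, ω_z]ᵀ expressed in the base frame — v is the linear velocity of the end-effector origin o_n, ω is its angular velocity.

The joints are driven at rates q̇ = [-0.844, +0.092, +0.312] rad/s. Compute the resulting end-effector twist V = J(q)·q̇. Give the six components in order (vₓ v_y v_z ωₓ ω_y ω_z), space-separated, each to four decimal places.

0.5526 0.4892 -0.1315 -0.2729 -0.1513 -0.7520

o_n = [-0.5232, 0.8245, 0.8882]
J₁: ẑ×o_n = [-0.8245, -0.5232, 0.0000], ω = ẑ
J2: z=[0.0000, 0.0000, 1.0000] o=[0.3481, 0.0366, 0.4200] → [-0.7880, -0.8712, 0.0000, 0.0000, 0.0000, 1.0000]
J3: z=[-0.8746, -0.4848, 0.0000] o=[0.0136, 0.6401, 0.4200] → [-0.2270, 0.4095, -0.4216, -0.8746, -0.4848, 0.0000]
V = J·q̇ = [0.5526, 0.4892, -0.1315, -0.2729, -0.1513, -0.7520]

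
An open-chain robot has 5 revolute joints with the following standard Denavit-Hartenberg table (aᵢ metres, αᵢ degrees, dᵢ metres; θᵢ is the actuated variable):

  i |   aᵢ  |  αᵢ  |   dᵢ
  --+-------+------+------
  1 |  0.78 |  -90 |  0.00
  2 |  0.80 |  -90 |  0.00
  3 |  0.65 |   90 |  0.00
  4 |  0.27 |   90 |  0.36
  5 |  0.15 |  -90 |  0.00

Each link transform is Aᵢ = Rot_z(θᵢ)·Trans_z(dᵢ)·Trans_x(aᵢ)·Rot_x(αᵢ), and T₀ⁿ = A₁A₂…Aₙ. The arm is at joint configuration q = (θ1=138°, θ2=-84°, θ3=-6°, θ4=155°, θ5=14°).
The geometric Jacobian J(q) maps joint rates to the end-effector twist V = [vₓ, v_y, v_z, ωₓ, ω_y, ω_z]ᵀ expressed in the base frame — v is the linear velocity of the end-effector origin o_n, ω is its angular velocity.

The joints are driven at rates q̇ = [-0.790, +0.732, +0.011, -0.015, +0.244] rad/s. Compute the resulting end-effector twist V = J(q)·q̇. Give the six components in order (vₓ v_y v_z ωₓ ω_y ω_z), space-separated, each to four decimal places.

-0.2591 1.3170 -0.1954 -0.6667 -0.3791 -0.7107

o_n = [-1.0723, 0.3967, 1.0065]
J₁: ẑ×o_n = [-0.3967, -1.0723, 0.0000], ω = ẑ
J2: z=[-0.6691, -0.7431, 0.0000] o=[-0.5797, 0.5219, 0.0000] → [-0.7479, 0.6735, -0.2824, -0.6691, -0.7431, 0.0000]
J3: z=[-0.7391, 0.6655, -0.1045] o=[-0.6418, 0.5779, 0.7956] → [0.1214, 0.2008, 0.4204, -0.7391, 0.6655, -0.1045]
J4: z=[-0.6573, -0.7464, -0.1040] o=[-0.7375, 0.5726, 1.4385] → [0.3042, -0.2492, -0.1343, -0.6573, -0.7464, -0.1040]
J5: z=[-0.7320, 0.5997, 0.3233] o=[-1.0224, 0.3818, 1.1471] → [-0.0892, -0.1191, 0.0190, -0.7320, 0.5997, 0.3233]
V = J·q̇ = [-0.2591, 1.3170, -0.1954, -0.6667, -0.3791, -0.7107]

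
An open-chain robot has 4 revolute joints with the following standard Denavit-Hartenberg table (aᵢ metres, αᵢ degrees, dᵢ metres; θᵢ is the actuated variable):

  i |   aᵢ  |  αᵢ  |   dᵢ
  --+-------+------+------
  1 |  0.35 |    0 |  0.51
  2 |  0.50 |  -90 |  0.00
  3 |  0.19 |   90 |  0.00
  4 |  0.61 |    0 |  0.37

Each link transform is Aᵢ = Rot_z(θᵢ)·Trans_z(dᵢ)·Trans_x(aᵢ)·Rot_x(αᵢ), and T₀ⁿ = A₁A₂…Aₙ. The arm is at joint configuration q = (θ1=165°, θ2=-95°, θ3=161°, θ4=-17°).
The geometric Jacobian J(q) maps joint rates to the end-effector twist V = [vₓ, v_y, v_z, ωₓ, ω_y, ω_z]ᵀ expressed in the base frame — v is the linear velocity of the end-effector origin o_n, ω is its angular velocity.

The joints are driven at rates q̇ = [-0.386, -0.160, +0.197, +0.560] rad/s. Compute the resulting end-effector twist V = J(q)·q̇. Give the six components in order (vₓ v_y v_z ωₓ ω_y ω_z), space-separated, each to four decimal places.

-0.4350 -0.0287 0.0878 -0.1228 0.2387 -1.0755

o_n = [-0.2084, -0.0745, -0.0916]
J₁: ẑ×o_n = [0.0745, -0.2084, 0.0000], ω = ẑ
J2: z=[0.0000, 0.0000, 1.0000] o=[-0.3381, 0.0906, 0.5100] → [0.1651, 0.1297, -0.0000, 0.0000, 0.0000, 1.0000]
J3: z=[-0.9397, 0.3420, 0.0000] o=[-0.1671, 0.5604, 0.5100] → [-0.2058, -0.5653, 0.6108, -0.9397, 0.3420, 0.0000]
J4: z=[0.1114, 0.3059, -0.9455] o=[-0.2285, 0.3916, 0.4481] → [-0.6058, 0.0411, -0.0581, 0.1114, 0.3059, -0.9455]
V = J·q̇ = [-0.4350, -0.0287, 0.0878, -0.1228, 0.2387, -1.0755]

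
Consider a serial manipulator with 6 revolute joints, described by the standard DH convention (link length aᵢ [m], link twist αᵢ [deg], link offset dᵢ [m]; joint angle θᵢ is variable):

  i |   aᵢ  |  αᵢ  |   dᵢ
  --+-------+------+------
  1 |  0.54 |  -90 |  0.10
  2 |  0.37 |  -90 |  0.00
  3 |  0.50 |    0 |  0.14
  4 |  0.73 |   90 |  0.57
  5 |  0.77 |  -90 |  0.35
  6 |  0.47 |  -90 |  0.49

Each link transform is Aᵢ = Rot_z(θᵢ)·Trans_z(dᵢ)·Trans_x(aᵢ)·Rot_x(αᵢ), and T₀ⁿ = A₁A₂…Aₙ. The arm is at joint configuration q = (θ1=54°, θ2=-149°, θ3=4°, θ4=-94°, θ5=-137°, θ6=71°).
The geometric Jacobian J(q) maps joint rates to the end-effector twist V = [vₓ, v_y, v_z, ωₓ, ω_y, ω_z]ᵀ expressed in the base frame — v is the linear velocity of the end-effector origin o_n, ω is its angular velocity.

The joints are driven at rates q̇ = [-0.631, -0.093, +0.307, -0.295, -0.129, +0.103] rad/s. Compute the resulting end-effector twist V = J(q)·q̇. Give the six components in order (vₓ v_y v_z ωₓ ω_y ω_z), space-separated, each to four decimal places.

0.1171 0.1991 -0.0206 -0.0658 -0.1292 -0.6188

o_n = [-0.5386, -0.1386, 0.3579]
J₁: ẑ×o_n = [0.1386, -0.5386, 0.0000], ω = ẑ
J2: z=[-0.8090, 0.5878, 0.0000] o=[0.3174, 0.4369, 0.1000] → [0.1516, 0.2086, 0.9687, -0.8090, 0.5878, 0.0000]
J3: z=[0.3027, 0.4167, 0.8572] o=[0.1310, 0.1803, 0.2906] → [0.3014, -0.5943, 0.1825, 0.3027, 0.4167, 0.8572]
J4: z=[0.3027, 0.4167, 0.8572] o=[-0.0497, -0.1278, 0.6675] → [-0.1197, -0.3253, 0.2004, 0.3027, 0.4167, 0.8572]
J5: z=[0.5038, 0.6935, -0.5150] o=[-0.4677, 0.5388, 1.1560] → [-0.9024, 0.4386, -0.2922, 0.5038, 0.6935, -0.5150]
J6: z=[-0.7732, 0.0961, -0.6269] o=[0.0052, 0.2317, 0.5256] → [-0.2483, 0.2112, 0.3386, -0.7732, 0.0961, -0.6269]
V = J·q̇ = [0.1171, 0.1991, -0.0206, -0.0658, -0.1292, -0.6188]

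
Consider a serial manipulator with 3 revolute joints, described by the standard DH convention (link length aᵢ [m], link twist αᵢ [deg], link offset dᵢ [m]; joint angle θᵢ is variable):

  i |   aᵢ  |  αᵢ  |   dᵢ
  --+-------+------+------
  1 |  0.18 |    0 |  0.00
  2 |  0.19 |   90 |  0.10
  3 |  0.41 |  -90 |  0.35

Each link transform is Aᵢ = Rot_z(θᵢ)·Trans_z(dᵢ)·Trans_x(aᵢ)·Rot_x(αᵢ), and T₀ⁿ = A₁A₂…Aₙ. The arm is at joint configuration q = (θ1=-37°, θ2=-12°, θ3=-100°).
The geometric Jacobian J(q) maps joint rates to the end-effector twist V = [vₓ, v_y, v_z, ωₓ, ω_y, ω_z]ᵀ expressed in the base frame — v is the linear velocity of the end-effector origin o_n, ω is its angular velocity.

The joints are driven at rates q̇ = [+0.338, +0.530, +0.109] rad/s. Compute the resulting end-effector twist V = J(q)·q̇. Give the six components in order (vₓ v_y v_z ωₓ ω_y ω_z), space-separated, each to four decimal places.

0.3426 -0.1463 -0.0078 -0.0823 -0.0715 0.8680

o_n = [-0.0425, -0.4276, -0.3038]
J₁: ẑ×o_n = [0.4276, -0.0425, 0.0000], ω = ẑ
J2: z=[0.0000, 0.0000, 1.0000] o=[0.1438, -0.1083, 0.0000] → [0.3193, -0.1862, 0.0000, 0.0000, 0.0000, 1.0000]
J3: z=[-0.7547, -0.6561, 0.0000] o=[0.2684, -0.2517, 0.1000] → [0.2649, -0.3047, -0.0712, -0.7547, -0.6561, 0.0000]
V = J·q̇ = [0.3426, -0.1463, -0.0078, -0.0823, -0.0715, 0.8680]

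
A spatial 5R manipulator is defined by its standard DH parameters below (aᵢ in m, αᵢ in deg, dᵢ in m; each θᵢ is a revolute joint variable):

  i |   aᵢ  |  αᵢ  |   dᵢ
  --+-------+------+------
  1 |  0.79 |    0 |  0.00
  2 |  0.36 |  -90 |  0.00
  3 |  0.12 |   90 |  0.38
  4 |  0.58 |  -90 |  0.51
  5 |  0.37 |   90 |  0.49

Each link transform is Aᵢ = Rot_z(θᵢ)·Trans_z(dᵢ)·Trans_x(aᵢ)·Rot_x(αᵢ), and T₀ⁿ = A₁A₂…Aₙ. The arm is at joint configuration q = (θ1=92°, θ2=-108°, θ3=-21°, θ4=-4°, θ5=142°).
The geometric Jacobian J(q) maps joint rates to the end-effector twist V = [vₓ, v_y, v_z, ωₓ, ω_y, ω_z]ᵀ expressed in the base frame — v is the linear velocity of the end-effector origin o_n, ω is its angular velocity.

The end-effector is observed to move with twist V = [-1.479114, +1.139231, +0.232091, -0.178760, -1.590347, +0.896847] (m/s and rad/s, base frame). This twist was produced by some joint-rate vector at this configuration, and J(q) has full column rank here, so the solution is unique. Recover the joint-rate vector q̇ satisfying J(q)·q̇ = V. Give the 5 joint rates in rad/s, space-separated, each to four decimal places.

o_n = [0.8518, 1.4203, 0.4218]
J₁: ẑ×o_n = [-1.4203, 0.8518, 0.0000], ω = ẑ
J2: z=[0.0000, 0.0000, 1.0000] o=[-0.0276, 0.7895, 0.0000] → [-0.6307, 0.8793, 0.0000, 0.0000, 0.0000, 1.0000]
J3: z=[0.2756, 0.9613, 0.0000] o=[0.3185, 0.6903, 0.0000] → [0.4055, -0.1163, -0.3114, 0.2756, 0.9613, 0.0000]
J4: z=[-0.3445, 0.0988, 0.9336] o=[0.5309, 1.0247, 0.0430] → [-0.3319, 0.4301, -0.1680, -0.3445, 0.0988, 0.9336]
J5: z=[0.3376, 0.9410, 0.0250] o=[0.8633, 0.8873, 0.7265] → [-0.3000, 0.1026, 0.1908, 0.3376, 0.9410, 0.0250]
q̇ = J⁺·V = [0.7680, 0.9820, -0.7640, -0.8920, -0.8160]

0.7680 0.9820 -0.7640 -0.8920 -0.8160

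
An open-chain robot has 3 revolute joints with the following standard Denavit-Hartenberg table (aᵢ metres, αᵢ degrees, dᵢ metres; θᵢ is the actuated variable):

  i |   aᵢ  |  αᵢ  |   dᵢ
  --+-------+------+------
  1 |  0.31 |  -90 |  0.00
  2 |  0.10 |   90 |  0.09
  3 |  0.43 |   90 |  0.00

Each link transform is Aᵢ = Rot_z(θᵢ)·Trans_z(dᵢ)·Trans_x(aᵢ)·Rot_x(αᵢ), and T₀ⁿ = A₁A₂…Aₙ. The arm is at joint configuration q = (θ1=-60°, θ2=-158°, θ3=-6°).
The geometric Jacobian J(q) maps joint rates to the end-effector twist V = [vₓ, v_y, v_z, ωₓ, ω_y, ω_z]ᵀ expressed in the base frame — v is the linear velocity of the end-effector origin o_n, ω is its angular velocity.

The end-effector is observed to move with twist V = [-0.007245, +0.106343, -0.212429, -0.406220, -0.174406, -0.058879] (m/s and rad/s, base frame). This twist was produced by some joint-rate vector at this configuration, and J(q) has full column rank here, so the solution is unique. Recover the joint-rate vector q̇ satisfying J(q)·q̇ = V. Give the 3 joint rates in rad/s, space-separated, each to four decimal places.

o_n = [-0.0506, 0.1777, 0.1977]
J₁: ẑ×o_n = [-0.1777, -0.0506, 0.0000], ω = ẑ
J2: z=[0.8660, 0.5000, 0.0000] o=[0.1550, -0.2685, 0.0000] → [0.0988, -0.1712, 0.4892, 0.8660, 0.5000, 0.0000]
J3: z=[-0.1873, 0.3244, -0.9272] o=[0.1866, -0.1432, 0.0375] → [0.3495, 0.2499, 0.0168, -0.1873, 0.3244, -0.9272]
q̇ = J⁺·V = [0.0700, -0.4390, 0.1390]

0.0700 -0.4390 0.1390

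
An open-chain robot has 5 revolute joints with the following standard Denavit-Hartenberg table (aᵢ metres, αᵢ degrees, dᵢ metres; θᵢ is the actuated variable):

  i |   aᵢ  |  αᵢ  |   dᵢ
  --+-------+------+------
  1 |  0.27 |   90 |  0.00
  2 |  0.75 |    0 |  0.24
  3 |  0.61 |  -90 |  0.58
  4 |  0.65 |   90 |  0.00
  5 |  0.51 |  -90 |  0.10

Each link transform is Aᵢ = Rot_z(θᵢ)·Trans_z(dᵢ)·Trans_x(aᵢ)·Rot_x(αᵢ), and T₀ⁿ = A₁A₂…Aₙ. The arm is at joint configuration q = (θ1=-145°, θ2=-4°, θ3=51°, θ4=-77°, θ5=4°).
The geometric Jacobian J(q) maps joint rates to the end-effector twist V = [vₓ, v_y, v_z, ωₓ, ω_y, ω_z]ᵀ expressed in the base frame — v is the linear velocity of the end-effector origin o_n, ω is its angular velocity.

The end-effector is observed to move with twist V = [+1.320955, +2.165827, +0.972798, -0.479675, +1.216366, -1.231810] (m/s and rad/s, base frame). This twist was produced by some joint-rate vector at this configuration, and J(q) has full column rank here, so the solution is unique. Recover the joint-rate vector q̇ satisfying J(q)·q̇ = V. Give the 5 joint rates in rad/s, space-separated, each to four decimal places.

-0.6660 0.4370 0.6910 -0.1630 0.6380

o_n = [-2.3755, 0.7435, 0.5374]
J₁: ẑ×o_n = [-0.7435, -2.3755, 0.0000], ω = ẑ
J2: z=[-0.5736, 0.8192, 0.0000] o=[-0.2212, -0.1549, 0.0000] → [0.4403, 0.3083, 1.2495, -0.5736, 0.8192, 0.0000]
J3: z=[-0.5736, 0.8192, 0.0000] o=[-0.9717, -0.3874, -0.0523] → [0.4831, 0.3383, 0.5013, -0.5736, 0.8192, 0.0000]
J4: z=[0.5991, 0.4195, 0.6820] o=[-1.6452, -0.1509, 0.3938] → [-0.5497, -0.5842, 0.8422, 0.5991, 0.4195, 0.6820]
J5: z=[0.4153, 0.5654, -0.7126] o=[-2.0901, 0.3107, 0.5007] → [0.3291, 0.1882, 0.3411, 0.4153, 0.5654, -0.7126]
q̇ = J⁺·V = [-0.6660, 0.4370, 0.6910, -0.1630, 0.6380]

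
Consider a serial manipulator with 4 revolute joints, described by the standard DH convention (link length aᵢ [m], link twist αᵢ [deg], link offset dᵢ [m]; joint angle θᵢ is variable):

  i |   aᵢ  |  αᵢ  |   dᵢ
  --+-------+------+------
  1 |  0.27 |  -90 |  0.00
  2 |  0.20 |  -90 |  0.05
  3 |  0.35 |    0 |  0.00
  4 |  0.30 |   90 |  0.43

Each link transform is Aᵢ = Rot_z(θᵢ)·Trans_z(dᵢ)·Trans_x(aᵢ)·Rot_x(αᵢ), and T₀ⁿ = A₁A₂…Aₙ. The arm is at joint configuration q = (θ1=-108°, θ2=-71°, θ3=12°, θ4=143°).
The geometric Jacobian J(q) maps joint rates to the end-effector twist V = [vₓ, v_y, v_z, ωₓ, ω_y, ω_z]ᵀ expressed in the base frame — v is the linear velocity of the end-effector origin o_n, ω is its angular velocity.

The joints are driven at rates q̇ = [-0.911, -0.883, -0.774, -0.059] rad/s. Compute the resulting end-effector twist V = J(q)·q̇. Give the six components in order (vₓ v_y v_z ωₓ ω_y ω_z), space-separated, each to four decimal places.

-0.5685 0.3800 0.5899 -0.5964 1.0219 -0.6398

o_n = [-0.3785, -0.6810, 0.1157]
J₁: ẑ×o_n = [0.6810, -0.3785, 0.0000], ω = ẑ
J2: z=[0.9511, -0.3090, 0.0000] o=[-0.0834, -0.2568, 0.0000] → [-0.0358, -0.1101, -0.4946, 0.9511, -0.3090, 0.0000]
J3: z=[-0.2922, -0.8992, -0.3256] o=[-0.0560, -0.3342, 0.1891] → [-0.0469, 0.0836, -0.1887, -0.2922, -0.8992, -0.3256]
J4: z=[-0.2922, -0.8992, -0.3256] o=[-0.1597, -0.4177, 0.5128] → [0.2713, -0.0448, -0.1199, -0.2922, -0.8992, -0.3256]
V = J·q̇ = [-0.5685, 0.3800, 0.5899, -0.5964, 1.0219, -0.6398]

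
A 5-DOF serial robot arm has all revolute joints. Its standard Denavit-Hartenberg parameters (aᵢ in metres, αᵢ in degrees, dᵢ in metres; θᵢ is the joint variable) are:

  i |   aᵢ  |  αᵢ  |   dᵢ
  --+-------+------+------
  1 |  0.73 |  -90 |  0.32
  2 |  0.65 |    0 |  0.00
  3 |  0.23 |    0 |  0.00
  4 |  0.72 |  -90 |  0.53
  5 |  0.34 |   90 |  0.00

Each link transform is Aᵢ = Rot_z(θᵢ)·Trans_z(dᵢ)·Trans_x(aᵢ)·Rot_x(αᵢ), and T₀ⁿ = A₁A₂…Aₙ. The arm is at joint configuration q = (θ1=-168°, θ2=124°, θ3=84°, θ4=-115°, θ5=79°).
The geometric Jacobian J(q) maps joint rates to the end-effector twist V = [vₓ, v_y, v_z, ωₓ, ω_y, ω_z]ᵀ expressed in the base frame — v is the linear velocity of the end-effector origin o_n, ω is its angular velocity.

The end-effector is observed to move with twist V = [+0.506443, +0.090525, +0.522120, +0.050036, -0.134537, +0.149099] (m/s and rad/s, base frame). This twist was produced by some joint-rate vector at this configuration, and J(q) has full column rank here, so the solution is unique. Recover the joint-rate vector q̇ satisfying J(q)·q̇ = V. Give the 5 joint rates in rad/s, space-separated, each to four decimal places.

o_n = [-0.0789, -0.2174, -0.8947]
J₁: ẑ×o_n = [0.2174, -0.0789, 0.0000], ω = ẑ
J2: z=[0.2079, -0.9781, 0.0000] o=[-0.7140, -0.1518, 0.3200] → [1.1882, 0.2525, 0.6076, 0.2079, -0.9781, 0.0000]
J3: z=[0.2079, -0.9781, 0.0000] o=[-0.3585, -0.0762, -0.2189] → [0.6611, 0.1405, 0.2442, 0.2079, -0.9781, 0.0000]
J4: z=[0.2079, -0.9781, 0.0000] o=[-0.1599, -0.0340, -0.1109] → [0.7667, 0.1630, 0.0411, 0.2079, -0.9781, 0.0000]
J5: z=[0.9768, 0.2076, 0.0523] o=[-0.0128, -0.5446, -0.8299] → [-0.0306, 0.0598, 0.3333, 0.9768, 0.2076, 0.0523]
q̇ = J⁺·V = [0.1480, 0.8810, 0.0500, -0.7890, 0.0210]

0.1480 0.8810 0.0500 -0.7890 0.0210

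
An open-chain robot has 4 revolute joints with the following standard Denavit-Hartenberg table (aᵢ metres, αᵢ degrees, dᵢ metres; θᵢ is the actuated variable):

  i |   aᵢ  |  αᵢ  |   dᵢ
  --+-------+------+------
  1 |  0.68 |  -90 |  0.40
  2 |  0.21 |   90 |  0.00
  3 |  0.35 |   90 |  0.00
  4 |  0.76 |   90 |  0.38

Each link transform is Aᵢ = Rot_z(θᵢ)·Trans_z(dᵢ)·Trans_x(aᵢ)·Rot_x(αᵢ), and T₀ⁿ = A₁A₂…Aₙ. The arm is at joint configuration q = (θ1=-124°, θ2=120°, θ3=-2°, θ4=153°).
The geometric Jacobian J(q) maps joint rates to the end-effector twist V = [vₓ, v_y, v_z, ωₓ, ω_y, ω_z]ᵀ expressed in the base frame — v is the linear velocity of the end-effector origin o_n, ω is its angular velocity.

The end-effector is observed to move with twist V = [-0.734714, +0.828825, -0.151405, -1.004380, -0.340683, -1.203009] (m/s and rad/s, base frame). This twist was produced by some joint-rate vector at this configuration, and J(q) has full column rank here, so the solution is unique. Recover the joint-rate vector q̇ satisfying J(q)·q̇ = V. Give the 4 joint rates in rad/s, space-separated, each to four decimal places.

-0.7050 -0.9070 0.9800 -0.2650

o_n = [-0.8891, -0.6595, 0.3403]
J₁: ẑ×o_n = [0.6595, -0.8891, 0.0000], ω = ẑ
J2: z=[0.8290, -0.5592, 0.0000] o=[-0.3803, -0.5637, 0.4000] → [0.0334, 0.0495, -0.3639, 0.8290, -0.5592, 0.0000]
J3: z=[-0.4843, -0.7180, -0.5000] o=[-0.3215, -0.4767, 0.2181] → [-0.1791, 0.3429, -0.3190, -0.4843, -0.7180, -0.5000]
J4: z=[-0.8383, 0.5444, 0.0302] o=[-0.2339, -0.3249, -0.0848] → [0.2415, 0.3365, 0.6372, -0.8383, 0.5444, 0.0302]
q̇ = J⁺·V = [-0.7050, -0.9070, 0.9800, -0.2650]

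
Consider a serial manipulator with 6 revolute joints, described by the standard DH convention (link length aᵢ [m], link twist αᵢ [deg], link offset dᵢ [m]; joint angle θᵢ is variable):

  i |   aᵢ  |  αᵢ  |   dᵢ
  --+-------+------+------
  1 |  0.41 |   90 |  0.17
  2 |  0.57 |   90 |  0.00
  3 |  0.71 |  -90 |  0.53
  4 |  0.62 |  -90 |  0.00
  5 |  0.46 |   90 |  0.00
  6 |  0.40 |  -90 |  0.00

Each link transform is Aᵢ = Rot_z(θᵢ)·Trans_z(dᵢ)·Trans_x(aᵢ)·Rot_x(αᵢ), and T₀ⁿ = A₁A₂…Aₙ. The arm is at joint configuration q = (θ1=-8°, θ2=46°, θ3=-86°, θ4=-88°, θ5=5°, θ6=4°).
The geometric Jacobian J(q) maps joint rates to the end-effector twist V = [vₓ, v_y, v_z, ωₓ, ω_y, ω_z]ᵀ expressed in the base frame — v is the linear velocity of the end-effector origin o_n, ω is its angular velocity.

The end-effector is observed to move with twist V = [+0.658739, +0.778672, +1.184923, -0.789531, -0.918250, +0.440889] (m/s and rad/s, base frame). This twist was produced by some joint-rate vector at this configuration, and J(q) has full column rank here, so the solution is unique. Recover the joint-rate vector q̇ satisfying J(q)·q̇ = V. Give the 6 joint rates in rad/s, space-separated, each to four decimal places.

0.0330 0.7440 -0.6800 0.8160 -0.2830 -0.9610

o_n = [2.3224, 0.4741, -0.8261]
J₁: ẑ×o_n = [-0.4741, 2.3224, 0.0000], ω = ẑ
J2: z=[-0.1392, -0.9903, 0.0000] o=[0.4060, -0.0571, 0.1700] → [0.9864, -0.1386, 1.8238, -0.1392, -0.9903, 0.0000]
J3: z=[0.7123, -0.1001, -0.6947] o=[0.7981, -0.1122, 0.5800] → [0.5480, -0.0572, 0.5702, 0.7123, -0.1001, -0.6947]
J4: z=[0.6765, -0.1655, 0.7176] o=[1.3083, 0.5314, 0.2475] → [0.2188, 1.4540, 0.1291, 0.6765, -0.1655, 0.7176]
J5: z=[0.1618, 0.9840, 0.0744] o=[1.7537, 0.4906, -0.1819] → [-0.6327, 0.1466, -0.5622, 0.1618, 0.9840, 0.0744]
J6: z=[0.7366, -0.1706, 0.6545] o=[2.0558, 0.4670, -0.5280] → [0.0463, 0.3941, 0.0507, 0.7366, -0.1706, 0.6545]
q̇ = J⁺·V = [0.0330, 0.7440, -0.6800, 0.8160, -0.2830, -0.9610]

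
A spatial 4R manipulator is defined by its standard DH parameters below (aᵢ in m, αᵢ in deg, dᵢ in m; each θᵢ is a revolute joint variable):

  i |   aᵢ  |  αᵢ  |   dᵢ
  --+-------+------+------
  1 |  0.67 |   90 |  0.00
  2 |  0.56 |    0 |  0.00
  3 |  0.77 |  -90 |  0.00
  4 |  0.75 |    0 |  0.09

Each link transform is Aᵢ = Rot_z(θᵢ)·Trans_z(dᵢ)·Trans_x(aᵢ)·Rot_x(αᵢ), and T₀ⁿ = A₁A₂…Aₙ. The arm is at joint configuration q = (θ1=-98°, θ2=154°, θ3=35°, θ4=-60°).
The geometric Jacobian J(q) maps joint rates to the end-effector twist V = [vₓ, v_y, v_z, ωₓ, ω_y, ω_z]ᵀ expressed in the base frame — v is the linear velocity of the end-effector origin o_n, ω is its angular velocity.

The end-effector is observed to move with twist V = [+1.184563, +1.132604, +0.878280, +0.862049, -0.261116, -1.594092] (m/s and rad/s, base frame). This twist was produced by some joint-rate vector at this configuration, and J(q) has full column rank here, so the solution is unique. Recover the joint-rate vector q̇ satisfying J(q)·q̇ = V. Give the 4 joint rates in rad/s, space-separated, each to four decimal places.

o_n = [-0.5110, 1.0313, -0.0225]
J₁: ẑ×o_n = [-1.0313, -0.5110, 0.0000], ω = ẑ
J2: z=[-0.9903, 0.1392, 0.0000] o=[-0.0932, -0.6635, 0.0000] → [-0.0031, -0.0223, -1.6201, -0.9903, 0.1392, 0.0000]
J3: z=[-0.9903, 0.1392, 0.0000] o=[-0.0232, -0.1651, 0.2455] → [-0.0373, -0.2654, -1.1168, -0.9903, 0.1392, 0.0000]
J4: z=[-0.0218, -0.1549, -0.9877] o=[0.0826, 0.5881, 0.1250] → [0.4606, 0.5831, -0.1016, -0.0218, -0.1549, -0.9877]
q̇ = J⁺·V = [-0.7190, 0.0510, -0.9410, 0.8860]

-0.7190 0.0510 -0.9410 0.8860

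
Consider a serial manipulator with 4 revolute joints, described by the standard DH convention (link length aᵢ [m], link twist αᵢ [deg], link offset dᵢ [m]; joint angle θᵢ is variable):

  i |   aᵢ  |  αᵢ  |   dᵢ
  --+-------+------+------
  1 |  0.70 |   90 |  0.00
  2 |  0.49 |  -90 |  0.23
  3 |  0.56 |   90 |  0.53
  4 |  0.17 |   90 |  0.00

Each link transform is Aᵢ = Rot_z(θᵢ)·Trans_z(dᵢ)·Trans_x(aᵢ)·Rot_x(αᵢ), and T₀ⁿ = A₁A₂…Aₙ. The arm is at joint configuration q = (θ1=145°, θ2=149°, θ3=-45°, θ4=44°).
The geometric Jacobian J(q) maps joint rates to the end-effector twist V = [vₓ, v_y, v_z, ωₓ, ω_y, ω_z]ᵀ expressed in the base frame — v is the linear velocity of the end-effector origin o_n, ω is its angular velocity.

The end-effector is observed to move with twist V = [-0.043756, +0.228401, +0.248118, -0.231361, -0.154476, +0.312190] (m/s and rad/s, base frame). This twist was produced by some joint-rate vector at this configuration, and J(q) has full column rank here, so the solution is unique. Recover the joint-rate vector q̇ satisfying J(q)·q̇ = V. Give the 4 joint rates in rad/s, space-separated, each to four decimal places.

o_n = [0.7915, 0.3155, -0.0547]
J₁: ẑ×o_n = [-0.3155, 0.7915, 0.0000], ω = ẑ
J2: z=[0.5736, 0.8192, 0.0000] o=[-0.5734, 0.4015, 0.0000] → [-0.0448, 0.0314, -1.1673, 0.5736, 0.8192, 0.0000]
J3: z=[0.4219, -0.2954, -0.8572] o=[-0.0974, 0.3490, 0.2524] → [0.0620, -0.6324, 0.2485, 0.4219, -0.2954, -0.8572]
J4: z=[-0.0909, 0.9269, -0.3642] o=[0.6313, 0.3221, 0.0020] → [-0.0549, -0.0635, -0.1478, -0.0909, 0.9269, -0.3642]
q̇ = J⁺·V = [0.1360, -0.2550, -0.2030, -0.0060]

0.1360 -0.2550 -0.2030 -0.0060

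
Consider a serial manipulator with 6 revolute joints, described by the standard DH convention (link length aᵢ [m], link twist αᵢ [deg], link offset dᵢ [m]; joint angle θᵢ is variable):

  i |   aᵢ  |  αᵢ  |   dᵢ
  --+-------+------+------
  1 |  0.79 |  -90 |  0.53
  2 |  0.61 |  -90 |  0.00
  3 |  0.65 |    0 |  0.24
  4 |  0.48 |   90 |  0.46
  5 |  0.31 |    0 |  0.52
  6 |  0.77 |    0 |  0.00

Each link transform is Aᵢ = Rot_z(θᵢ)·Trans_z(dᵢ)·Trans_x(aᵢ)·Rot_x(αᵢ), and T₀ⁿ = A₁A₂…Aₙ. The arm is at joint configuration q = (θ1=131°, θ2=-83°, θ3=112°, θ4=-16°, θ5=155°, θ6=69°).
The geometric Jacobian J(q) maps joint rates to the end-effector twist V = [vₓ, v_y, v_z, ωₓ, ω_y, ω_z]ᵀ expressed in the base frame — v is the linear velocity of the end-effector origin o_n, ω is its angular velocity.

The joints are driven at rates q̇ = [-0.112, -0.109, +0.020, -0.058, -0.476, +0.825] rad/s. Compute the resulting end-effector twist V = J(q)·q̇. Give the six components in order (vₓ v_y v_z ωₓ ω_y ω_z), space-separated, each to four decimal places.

0.3963 0.0863 0.0025 0.1068 0.0989 0.2371

o_n = [-0.5552, 1.1023, 1.4078]
J₁: ẑ×o_n = [-1.1023, -0.5552, 0.0000], ω = ẑ
J2: z=[-0.7547, -0.6561, 0.0000] o=[-0.5183, 0.5962, 0.5300] → [-0.5759, 0.6625, -0.4061, -0.7547, -0.6561, 0.0000]
J3: z=[-0.6512, 0.7491, -0.1219] o=[-0.5671, 0.6523, 1.1355] → [0.2588, 0.1759, -0.3019, -0.6512, 0.7491, -0.1219]
J4: z=[-0.6512, 0.7491, -0.1219] o=[-0.2490, 1.2051, 0.8645] → [0.3944, 0.3911, 0.2963, -0.6512, 0.7491, -0.1219]
J5: z=[-0.0006, 0.1600, 0.9871] o=[-0.1843, 1.8582, 0.7587] → [0.8501, -0.3657, 0.0598, -0.0006, 0.1600, 0.9871]
J6: z=[-0.0006, 0.1600, 0.9871] o=[-0.4831, 1.8590, 1.2851] → [0.7666, -0.0711, 0.0120, -0.0006, 0.1600, 0.9871]
V = J·q̇ = [0.3963, 0.0863, 0.0025, 0.1068, 0.0989, 0.2371]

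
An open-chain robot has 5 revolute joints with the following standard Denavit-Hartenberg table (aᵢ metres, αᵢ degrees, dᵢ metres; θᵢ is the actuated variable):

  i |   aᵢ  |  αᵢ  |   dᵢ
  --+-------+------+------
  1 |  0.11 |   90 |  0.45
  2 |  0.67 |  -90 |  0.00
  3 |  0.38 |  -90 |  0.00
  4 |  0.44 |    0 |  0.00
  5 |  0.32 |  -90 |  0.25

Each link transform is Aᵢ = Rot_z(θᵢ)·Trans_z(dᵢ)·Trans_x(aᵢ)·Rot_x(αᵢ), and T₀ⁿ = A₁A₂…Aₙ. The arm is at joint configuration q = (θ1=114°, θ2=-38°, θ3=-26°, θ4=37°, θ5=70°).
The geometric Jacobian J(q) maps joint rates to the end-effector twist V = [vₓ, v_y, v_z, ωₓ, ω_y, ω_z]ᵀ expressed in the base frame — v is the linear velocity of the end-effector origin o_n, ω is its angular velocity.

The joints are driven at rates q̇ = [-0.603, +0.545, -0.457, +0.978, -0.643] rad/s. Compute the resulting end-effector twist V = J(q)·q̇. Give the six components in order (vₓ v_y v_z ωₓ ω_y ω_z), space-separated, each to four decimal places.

o_n = [-0.2853, 0.7757, -0.8327]
J₁: ẑ×o_n = [-0.7757, -0.2853, 0.0000], ω = ẑ
J2: z=[0.9135, 0.4067, 0.0000] o=[-0.0447, 0.1005, 0.4500] → [-0.5217, 1.1718, 0.7147, 0.9135, 0.4067, 0.0000]
J3: z=[-0.2504, 0.5624, 0.7880] o=[-0.2595, 0.5828, 0.0375] → [-0.6414, -0.2382, -0.0338, -0.2504, 0.5624, 0.7880]
J4: z=[-0.9616, -0.0500, -0.2699] o=[-0.2168, 0.8964, -0.1728] → [0.0004, -0.6161, 0.1127, -0.9616, -0.0500, -0.2699]
J5: z=[-0.9616, -0.0500, -0.2699] o=[-0.1110, 1.0375, -0.5759] → [-0.0578, -0.1999, 0.2431, -0.9616, -0.0500, -0.2699]
V = J·q̇ = [0.5141, 0.4455, 0.3589, 0.2902, -0.0521, -1.0535]

0.5141 0.4455 0.3589 0.2902 -0.0521 -1.0535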